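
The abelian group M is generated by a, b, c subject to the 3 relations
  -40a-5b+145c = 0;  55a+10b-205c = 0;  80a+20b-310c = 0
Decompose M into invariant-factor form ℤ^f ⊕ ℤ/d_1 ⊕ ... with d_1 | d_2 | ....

Answer: M ≅ ℤ/5 ⊕ ℤ/5 ⊕ ℤ/10

Derivation:
rank_ℚ(R)=3; free=3−3=0
SNF(R) diag = [5, 5, 10] → torsion [5, 5, 10]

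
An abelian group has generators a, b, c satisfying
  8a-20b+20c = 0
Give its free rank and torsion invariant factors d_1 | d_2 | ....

rank_ℚ(R)=1; free=3−1=2
SNF(R) diag = [4] → torsion [4]

Answer: M ≅ ℤ^2 ⊕ ℤ/4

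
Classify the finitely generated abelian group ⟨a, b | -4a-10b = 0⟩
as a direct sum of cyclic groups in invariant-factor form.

Answer: M ≅ ℤ^1 ⊕ ℤ/2

Derivation:
rank_ℚ(R)=1; free=2−1=1
SNF(R) diag = [2] → torsion [2]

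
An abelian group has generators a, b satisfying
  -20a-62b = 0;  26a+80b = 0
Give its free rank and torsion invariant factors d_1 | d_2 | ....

Answer: M ≅ ℤ/2 ⊕ ℤ/6

Derivation:
rank_ℚ(R)=2; free=2−2=0
SNF(R) diag = [2, 6] → torsion [2, 6]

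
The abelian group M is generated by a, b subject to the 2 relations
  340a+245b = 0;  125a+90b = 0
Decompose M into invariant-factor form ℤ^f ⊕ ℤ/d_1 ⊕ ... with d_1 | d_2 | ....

rank_ℚ(R)=2; free=2−2=0
SNF(R) diag = [5, 5] → torsion [5, 5]

Answer: M ≅ ℤ/5 ⊕ ℤ/5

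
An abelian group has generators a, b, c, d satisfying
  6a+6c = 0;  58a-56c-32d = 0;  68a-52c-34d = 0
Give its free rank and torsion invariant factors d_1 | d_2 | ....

rank_ℚ(R)=3; free=4−3=1
SNF(R) diag = [2, 6, 18] → torsion [2, 6, 18]

Answer: M ≅ ℤ^1 ⊕ ℤ/2 ⊕ ℤ/6 ⊕ ℤ/18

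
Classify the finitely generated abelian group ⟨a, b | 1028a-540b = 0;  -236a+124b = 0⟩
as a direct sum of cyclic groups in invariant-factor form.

Answer: M ≅ ℤ/4 ⊕ ℤ/8

Derivation:
rank_ℚ(R)=2; free=2−2=0
SNF(R) diag = [4, 8] → torsion [4, 8]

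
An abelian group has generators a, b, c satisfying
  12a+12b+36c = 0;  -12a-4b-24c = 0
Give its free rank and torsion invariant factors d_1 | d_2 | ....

rank_ℚ(R)=2; free=3−2=1
SNF(R) diag = [4, 12] → torsion [4, 12]

Answer: M ≅ ℤ^1 ⊕ ℤ/4 ⊕ ℤ/12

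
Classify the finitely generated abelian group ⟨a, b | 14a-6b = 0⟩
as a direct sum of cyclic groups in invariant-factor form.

Answer: M ≅ ℤ^1 ⊕ ℤ/2

Derivation:
rank_ℚ(R)=1; free=2−1=1
SNF(R) diag = [2] → torsion [2]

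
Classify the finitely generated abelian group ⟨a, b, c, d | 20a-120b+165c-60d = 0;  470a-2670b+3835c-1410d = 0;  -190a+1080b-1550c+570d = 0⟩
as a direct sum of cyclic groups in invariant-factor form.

rank_ℚ(R)=3; free=4−3=1
SNF(R) diag = [5, 10, 30] → torsion [5, 10, 30]

Answer: M ≅ ℤ^1 ⊕ ℤ/5 ⊕ ℤ/10 ⊕ ℤ/30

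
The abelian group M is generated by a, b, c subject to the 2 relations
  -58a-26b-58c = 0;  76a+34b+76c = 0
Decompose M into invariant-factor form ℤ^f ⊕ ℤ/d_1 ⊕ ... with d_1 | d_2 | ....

Answer: M ≅ ℤ^1 ⊕ ℤ/2 ⊕ ℤ/2

Derivation:
rank_ℚ(R)=2; free=3−2=1
SNF(R) diag = [2, 2] → torsion [2, 2]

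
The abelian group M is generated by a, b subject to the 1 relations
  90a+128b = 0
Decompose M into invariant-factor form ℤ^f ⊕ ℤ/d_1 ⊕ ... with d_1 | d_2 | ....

Answer: M ≅ ℤ^1 ⊕ ℤ/2

Derivation:
rank_ℚ(R)=1; free=2−1=1
SNF(R) diag = [2] → torsion [2]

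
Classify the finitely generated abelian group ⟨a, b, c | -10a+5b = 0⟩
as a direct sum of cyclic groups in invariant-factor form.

rank_ℚ(R)=1; free=3−1=2
SNF(R) diag = [5] → torsion [5]

Answer: M ≅ ℤ^2 ⊕ ℤ/5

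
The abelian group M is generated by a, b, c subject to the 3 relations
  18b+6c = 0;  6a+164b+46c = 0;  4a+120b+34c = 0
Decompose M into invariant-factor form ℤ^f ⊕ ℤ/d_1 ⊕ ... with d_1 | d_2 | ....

Answer: M ≅ ℤ/2 ⊕ ℤ/2 ⊕ ℤ/6

Derivation:
rank_ℚ(R)=3; free=3−3=0
SNF(R) diag = [2, 2, 6] → torsion [2, 2, 6]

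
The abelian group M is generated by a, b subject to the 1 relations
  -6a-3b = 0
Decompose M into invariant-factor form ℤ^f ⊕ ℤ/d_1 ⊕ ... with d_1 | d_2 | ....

rank_ℚ(R)=1; free=2−1=1
SNF(R) diag = [3] → torsion [3]

Answer: M ≅ ℤ^1 ⊕ ℤ/3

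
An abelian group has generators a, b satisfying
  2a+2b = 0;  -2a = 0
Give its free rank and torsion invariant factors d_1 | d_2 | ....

rank_ℚ(R)=2; free=2−2=0
SNF(R) diag = [2, 2] → torsion [2, 2]

Answer: M ≅ ℤ/2 ⊕ ℤ/2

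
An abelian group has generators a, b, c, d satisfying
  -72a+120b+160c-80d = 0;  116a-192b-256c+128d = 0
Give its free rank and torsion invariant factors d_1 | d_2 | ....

Answer: M ≅ ℤ^2 ⊕ ℤ/4 ⊕ ℤ/8

Derivation:
rank_ℚ(R)=2; free=4−2=2
SNF(R) diag = [4, 8] → torsion [4, 8]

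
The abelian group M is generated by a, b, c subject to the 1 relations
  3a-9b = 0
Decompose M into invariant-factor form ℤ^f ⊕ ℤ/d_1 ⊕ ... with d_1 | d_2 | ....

rank_ℚ(R)=1; free=3−1=2
SNF(R) diag = [3] → torsion [3]

Answer: M ≅ ℤ^2 ⊕ ℤ/3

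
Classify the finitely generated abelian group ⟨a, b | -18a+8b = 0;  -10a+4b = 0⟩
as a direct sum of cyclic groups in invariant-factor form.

rank_ℚ(R)=2; free=2−2=0
SNF(R) diag = [2, 4] → torsion [2, 4]

Answer: M ≅ ℤ/2 ⊕ ℤ/4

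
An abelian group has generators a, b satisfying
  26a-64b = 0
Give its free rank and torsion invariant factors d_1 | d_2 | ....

rank_ℚ(R)=1; free=2−1=1
SNF(R) diag = [2] → torsion [2]

Answer: M ≅ ℤ^1 ⊕ ℤ/2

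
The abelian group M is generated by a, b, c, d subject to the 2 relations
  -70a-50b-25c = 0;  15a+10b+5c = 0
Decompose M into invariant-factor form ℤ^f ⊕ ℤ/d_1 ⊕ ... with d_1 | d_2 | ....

rank_ℚ(R)=2; free=4−2=2
SNF(R) diag = [5, 5] → torsion [5, 5]

Answer: M ≅ ℤ^2 ⊕ ℤ/5 ⊕ ℤ/5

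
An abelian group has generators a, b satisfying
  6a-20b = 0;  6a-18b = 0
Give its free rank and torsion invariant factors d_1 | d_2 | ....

rank_ℚ(R)=2; free=2−2=0
SNF(R) diag = [2, 6] → torsion [2, 6]

Answer: M ≅ ℤ/2 ⊕ ℤ/6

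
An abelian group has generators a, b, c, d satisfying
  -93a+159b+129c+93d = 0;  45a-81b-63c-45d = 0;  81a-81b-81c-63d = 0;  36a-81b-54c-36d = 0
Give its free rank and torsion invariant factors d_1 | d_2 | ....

rank_ℚ(R)=4; free=4−4=0
SNF(R) diag = [3, 9, 18, 18] → torsion [3, 9, 18, 18]

Answer: M ≅ ℤ/3 ⊕ ℤ/9 ⊕ ℤ/18 ⊕ ℤ/18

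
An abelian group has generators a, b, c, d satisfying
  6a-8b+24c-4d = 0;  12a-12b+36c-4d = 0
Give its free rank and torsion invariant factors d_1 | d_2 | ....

rank_ℚ(R)=2; free=4−2=2
SNF(R) diag = [2, 4] → torsion [2, 4]

Answer: M ≅ ℤ^2 ⊕ ℤ/2 ⊕ ℤ/4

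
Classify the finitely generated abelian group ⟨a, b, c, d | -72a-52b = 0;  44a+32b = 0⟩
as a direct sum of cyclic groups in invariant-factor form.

Answer: M ≅ ℤ^2 ⊕ ℤ/4 ⊕ ℤ/4

Derivation:
rank_ℚ(R)=2; free=4−2=2
SNF(R) diag = [4, 4] → torsion [4, 4]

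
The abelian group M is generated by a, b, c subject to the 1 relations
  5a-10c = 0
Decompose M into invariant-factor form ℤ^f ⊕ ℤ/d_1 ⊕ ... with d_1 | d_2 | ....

rank_ℚ(R)=1; free=3−1=2
SNF(R) diag = [5] → torsion [5]

Answer: M ≅ ℤ^2 ⊕ ℤ/5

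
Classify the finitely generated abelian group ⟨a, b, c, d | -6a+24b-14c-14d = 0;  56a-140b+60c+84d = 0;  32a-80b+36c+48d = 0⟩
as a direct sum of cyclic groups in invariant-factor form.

Answer: M ≅ ℤ^1 ⊕ ℤ/2 ⊕ ℤ/4 ⊕ ℤ/12

Derivation:
rank_ℚ(R)=3; free=4−3=1
SNF(R) diag = [2, 4, 12] → torsion [2, 4, 12]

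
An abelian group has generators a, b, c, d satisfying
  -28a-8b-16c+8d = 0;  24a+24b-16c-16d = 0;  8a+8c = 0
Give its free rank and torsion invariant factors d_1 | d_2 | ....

rank_ℚ(R)=3; free=4−3=1
SNF(R) diag = [4, 8, 8] → torsion [4, 8, 8]

Answer: M ≅ ℤ^1 ⊕ ℤ/4 ⊕ ℤ/8 ⊕ ℤ/8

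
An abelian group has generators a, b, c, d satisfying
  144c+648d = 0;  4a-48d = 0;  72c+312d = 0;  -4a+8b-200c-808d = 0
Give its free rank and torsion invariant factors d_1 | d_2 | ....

Answer: M ≅ ℤ/4 ⊕ ℤ/8 ⊕ ℤ/24 ⊕ ℤ/72

Derivation:
rank_ℚ(R)=4; free=4−4=0
SNF(R) diag = [4, 8, 24, 72] → torsion [4, 8, 24, 72]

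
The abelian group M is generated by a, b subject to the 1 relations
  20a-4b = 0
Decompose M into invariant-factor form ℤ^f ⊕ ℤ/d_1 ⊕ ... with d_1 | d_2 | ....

Answer: M ≅ ℤ^1 ⊕ ℤ/4

Derivation:
rank_ℚ(R)=1; free=2−1=1
SNF(R) diag = [4] → torsion [4]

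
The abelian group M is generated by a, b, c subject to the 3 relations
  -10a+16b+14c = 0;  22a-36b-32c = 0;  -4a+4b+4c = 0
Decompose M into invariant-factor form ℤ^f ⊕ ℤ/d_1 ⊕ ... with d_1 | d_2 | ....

rank_ℚ(R)=3; free=3−3=0
SNF(R) diag = [2, 2, 4] → torsion [2, 2, 4]

Answer: M ≅ ℤ/2 ⊕ ℤ/2 ⊕ ℤ/4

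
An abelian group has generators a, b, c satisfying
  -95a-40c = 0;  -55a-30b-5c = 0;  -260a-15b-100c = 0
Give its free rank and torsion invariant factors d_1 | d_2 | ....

Answer: M ≅ ℤ/5 ⊕ ℤ/15 ⊕ ℤ/15

Derivation:
rank_ℚ(R)=3; free=3−3=0
SNF(R) diag = [5, 15, 15] → torsion [5, 15, 15]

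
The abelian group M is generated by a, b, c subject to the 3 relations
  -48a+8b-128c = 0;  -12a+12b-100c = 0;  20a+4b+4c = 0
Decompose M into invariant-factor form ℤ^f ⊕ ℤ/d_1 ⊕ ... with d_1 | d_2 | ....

Answer: M ≅ ℤ/4 ⊕ ℤ/8 ⊕ ℤ/8

Derivation:
rank_ℚ(R)=3; free=3−3=0
SNF(R) diag = [4, 8, 8] → torsion [4, 8, 8]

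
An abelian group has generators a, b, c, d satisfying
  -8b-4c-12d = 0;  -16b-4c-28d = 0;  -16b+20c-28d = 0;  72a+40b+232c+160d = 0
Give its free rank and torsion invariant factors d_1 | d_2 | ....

rank_ℚ(R)=4; free=4−4=0
SNF(R) diag = [4, 8, 24, 72] → torsion [4, 8, 24, 72]

Answer: M ≅ ℤ/4 ⊕ ℤ/8 ⊕ ℤ/24 ⊕ ℤ/72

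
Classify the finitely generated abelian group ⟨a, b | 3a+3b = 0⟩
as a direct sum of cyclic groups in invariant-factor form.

rank_ℚ(R)=1; free=2−1=1
SNF(R) diag = [3] → torsion [3]

Answer: M ≅ ℤ^1 ⊕ ℤ/3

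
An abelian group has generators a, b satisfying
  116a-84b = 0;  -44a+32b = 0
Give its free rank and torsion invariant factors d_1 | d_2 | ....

Answer: M ≅ ℤ/4 ⊕ ℤ/4

Derivation:
rank_ℚ(R)=2; free=2−2=0
SNF(R) diag = [4, 4] → torsion [4, 4]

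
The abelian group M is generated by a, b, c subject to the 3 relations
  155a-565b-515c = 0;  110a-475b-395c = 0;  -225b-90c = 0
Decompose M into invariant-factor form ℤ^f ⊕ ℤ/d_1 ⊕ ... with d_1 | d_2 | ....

Answer: M ≅ ℤ/5 ⊕ ℤ/15 ⊕ ℤ/45

Derivation:
rank_ℚ(R)=3; free=3−3=0
SNF(R) diag = [5, 15, 45] → torsion [5, 15, 45]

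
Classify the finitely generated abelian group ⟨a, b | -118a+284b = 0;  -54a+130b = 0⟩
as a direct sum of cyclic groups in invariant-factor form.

rank_ℚ(R)=2; free=2−2=0
SNF(R) diag = [2, 2] → torsion [2, 2]

Answer: M ≅ ℤ/2 ⊕ ℤ/2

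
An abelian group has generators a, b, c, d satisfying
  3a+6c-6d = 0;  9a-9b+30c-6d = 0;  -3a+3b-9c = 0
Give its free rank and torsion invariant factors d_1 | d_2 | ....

Answer: M ≅ ℤ^1 ⊕ ℤ/3 ⊕ ℤ/3 ⊕ ℤ/3

Derivation:
rank_ℚ(R)=3; free=4−3=1
SNF(R) diag = [3, 3, 3] → torsion [3, 3, 3]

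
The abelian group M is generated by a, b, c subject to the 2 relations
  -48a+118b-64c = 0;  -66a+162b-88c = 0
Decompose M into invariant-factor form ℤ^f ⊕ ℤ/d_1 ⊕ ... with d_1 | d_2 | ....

rank_ℚ(R)=2; free=3−2=1
SNF(R) diag = [2, 2] → torsion [2, 2]

Answer: M ≅ ℤ^1 ⊕ ℤ/2 ⊕ ℤ/2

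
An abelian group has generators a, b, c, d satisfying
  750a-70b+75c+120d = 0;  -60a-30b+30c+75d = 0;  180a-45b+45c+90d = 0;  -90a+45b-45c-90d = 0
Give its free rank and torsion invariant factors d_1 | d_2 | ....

Answer: M ≅ ℤ/5 ⊕ ℤ/15 ⊕ ℤ/45 ⊕ ℤ/90

Derivation:
rank_ℚ(R)=4; free=4−4=0
SNF(R) diag = [5, 15, 45, 90] → torsion [5, 15, 45, 90]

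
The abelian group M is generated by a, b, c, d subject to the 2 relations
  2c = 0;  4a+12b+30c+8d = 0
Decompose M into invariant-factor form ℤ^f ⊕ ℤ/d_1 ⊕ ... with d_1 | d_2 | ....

Answer: M ≅ ℤ^2 ⊕ ℤ/2 ⊕ ℤ/4

Derivation:
rank_ℚ(R)=2; free=4−2=2
SNF(R) diag = [2, 4] → torsion [2, 4]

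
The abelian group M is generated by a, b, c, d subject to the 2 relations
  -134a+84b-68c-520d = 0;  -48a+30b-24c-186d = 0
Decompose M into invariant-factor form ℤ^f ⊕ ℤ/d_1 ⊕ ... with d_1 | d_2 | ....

rank_ℚ(R)=2; free=4−2=2
SNF(R) diag = [2, 6] → torsion [2, 6]

Answer: M ≅ ℤ^2 ⊕ ℤ/2 ⊕ ℤ/6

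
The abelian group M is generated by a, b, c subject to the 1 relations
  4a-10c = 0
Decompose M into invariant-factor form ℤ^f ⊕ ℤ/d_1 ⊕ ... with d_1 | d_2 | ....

rank_ℚ(R)=1; free=3−1=2
SNF(R) diag = [2] → torsion [2]

Answer: M ≅ ℤ^2 ⊕ ℤ/2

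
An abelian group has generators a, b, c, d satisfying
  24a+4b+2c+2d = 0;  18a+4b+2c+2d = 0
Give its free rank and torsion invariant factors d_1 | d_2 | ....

Answer: M ≅ ℤ^2 ⊕ ℤ/2 ⊕ ℤ/6

Derivation:
rank_ℚ(R)=2; free=4−2=2
SNF(R) diag = [2, 6] → torsion [2, 6]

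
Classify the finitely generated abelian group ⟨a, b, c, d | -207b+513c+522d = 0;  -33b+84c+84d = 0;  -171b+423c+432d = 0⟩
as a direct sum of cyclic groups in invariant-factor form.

rank_ℚ(R)=3; free=4−3=1
SNF(R) diag = [3, 9, 18] → torsion [3, 9, 18]

Answer: M ≅ ℤ^1 ⊕ ℤ/3 ⊕ ℤ/9 ⊕ ℤ/18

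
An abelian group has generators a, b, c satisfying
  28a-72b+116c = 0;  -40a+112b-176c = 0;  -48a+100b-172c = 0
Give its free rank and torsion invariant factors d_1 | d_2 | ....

Answer: M ≅ ℤ/4 ⊕ ℤ/4 ⊕ ℤ/8

Derivation:
rank_ℚ(R)=3; free=3−3=0
SNF(R) diag = [4, 4, 8] → torsion [4, 4, 8]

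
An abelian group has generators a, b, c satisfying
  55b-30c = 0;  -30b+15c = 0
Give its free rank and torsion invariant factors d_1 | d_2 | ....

Answer: M ≅ ℤ^1 ⊕ ℤ/5 ⊕ ℤ/15

Derivation:
rank_ℚ(R)=2; free=3−2=1
SNF(R) diag = [5, 15] → torsion [5, 15]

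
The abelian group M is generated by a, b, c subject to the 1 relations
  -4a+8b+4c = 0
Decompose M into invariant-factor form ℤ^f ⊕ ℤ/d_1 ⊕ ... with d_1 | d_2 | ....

rank_ℚ(R)=1; free=3−1=2
SNF(R) diag = [4] → torsion [4]

Answer: M ≅ ℤ^2 ⊕ ℤ/4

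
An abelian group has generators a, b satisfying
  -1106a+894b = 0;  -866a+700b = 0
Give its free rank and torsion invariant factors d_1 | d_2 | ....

Answer: M ≅ ℤ/2 ⊕ ℤ/2

Derivation:
rank_ℚ(R)=2; free=2−2=0
SNF(R) diag = [2, 2] → torsion [2, 2]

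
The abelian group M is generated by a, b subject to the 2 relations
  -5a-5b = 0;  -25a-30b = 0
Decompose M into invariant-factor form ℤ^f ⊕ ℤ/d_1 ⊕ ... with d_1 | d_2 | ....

rank_ℚ(R)=2; free=2−2=0
SNF(R) diag = [5, 5] → torsion [5, 5]

Answer: M ≅ ℤ/5 ⊕ ℤ/5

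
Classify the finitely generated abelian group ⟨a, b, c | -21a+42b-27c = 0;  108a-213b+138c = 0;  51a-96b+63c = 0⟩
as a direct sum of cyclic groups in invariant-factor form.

Answer: M ≅ ℤ/3 ⊕ ℤ/3 ⊕ ℤ/6

Derivation:
rank_ℚ(R)=3; free=3−3=0
SNF(R) diag = [3, 3, 6] → torsion [3, 3, 6]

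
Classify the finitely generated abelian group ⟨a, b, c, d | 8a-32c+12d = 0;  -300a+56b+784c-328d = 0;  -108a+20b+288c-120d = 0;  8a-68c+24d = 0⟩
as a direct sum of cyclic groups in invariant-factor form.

rank_ℚ(R)=4; free=4−4=0
SNF(R) diag = [4, 4, 4, 12] → torsion [4, 4, 4, 12]

Answer: M ≅ ℤ/4 ⊕ ℤ/4 ⊕ ℤ/4 ⊕ ℤ/12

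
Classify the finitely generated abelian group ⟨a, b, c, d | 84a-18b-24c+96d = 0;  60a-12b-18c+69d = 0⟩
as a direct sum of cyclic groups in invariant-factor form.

rank_ℚ(R)=2; free=4−2=2
SNF(R) diag = [3, 6] → torsion [3, 6]

Answer: M ≅ ℤ^2 ⊕ ℤ/3 ⊕ ℤ/6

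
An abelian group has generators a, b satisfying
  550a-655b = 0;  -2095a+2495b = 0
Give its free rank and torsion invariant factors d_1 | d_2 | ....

rank_ℚ(R)=2; free=2−2=0
SNF(R) diag = [5, 5] → torsion [5, 5]

Answer: M ≅ ℤ/5 ⊕ ℤ/5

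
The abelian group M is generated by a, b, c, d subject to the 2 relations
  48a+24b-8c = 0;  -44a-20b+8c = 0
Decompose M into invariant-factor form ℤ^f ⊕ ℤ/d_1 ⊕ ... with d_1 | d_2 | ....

rank_ℚ(R)=2; free=4−2=2
SNF(R) diag = [4, 8] → torsion [4, 8]

Answer: M ≅ ℤ^2 ⊕ ℤ/4 ⊕ ℤ/8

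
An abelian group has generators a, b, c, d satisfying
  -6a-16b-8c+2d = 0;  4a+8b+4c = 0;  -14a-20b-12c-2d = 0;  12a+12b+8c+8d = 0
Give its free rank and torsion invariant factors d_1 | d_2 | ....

Answer: M ≅ ℤ/2 ⊕ ℤ/4 ⊕ ℤ/4 ⊕ ℤ/4

Derivation:
rank_ℚ(R)=4; free=4−4=0
SNF(R) diag = [2, 4, 4, 4] → torsion [2, 4, 4, 4]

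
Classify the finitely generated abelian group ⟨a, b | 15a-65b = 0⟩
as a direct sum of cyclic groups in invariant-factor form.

Answer: M ≅ ℤ^1 ⊕ ℤ/5

Derivation:
rank_ℚ(R)=1; free=2−1=1
SNF(R) diag = [5] → torsion [5]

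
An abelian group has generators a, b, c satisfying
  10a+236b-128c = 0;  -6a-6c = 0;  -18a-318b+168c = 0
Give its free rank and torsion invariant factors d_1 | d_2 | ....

Answer: M ≅ ℤ/2 ⊕ ℤ/6 ⊕ ℤ/6

Derivation:
rank_ℚ(R)=3; free=3−3=0
SNF(R) diag = [2, 6, 6] → torsion [2, 6, 6]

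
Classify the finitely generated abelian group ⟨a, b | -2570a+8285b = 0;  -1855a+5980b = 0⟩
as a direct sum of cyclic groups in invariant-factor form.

Answer: M ≅ ℤ/5 ⊕ ℤ/15

Derivation:
rank_ℚ(R)=2; free=2−2=0
SNF(R) diag = [5, 15] → torsion [5, 15]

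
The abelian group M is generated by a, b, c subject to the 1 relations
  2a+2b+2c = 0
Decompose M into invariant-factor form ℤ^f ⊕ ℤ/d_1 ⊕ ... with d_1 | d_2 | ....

Answer: M ≅ ℤ^2 ⊕ ℤ/2

Derivation:
rank_ℚ(R)=1; free=3−1=2
SNF(R) diag = [2] → torsion [2]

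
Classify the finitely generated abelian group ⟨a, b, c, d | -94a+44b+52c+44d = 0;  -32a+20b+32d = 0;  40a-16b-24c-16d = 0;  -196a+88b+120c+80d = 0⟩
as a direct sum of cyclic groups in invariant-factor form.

rank_ℚ(R)=4; free=4−4=0
SNF(R) diag = [2, 4, 8, 24] → torsion [2, 4, 8, 24]

Answer: M ≅ ℤ/2 ⊕ ℤ/4 ⊕ ℤ/8 ⊕ ℤ/24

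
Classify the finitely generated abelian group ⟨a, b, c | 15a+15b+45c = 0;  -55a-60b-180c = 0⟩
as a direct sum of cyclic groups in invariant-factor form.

rank_ℚ(R)=2; free=3−2=1
SNF(R) diag = [5, 15] → torsion [5, 15]

Answer: M ≅ ℤ^1 ⊕ ℤ/5 ⊕ ℤ/15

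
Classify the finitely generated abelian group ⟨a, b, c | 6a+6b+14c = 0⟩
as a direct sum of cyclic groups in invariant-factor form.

Answer: M ≅ ℤ^2 ⊕ ℤ/2

Derivation:
rank_ℚ(R)=1; free=3−1=2
SNF(R) diag = [2] → torsion [2]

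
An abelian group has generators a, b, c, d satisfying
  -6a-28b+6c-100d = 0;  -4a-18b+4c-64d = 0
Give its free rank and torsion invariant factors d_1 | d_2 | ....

rank_ℚ(R)=2; free=4−2=2
SNF(R) diag = [2, 2] → torsion [2, 2]

Answer: M ≅ ℤ^2 ⊕ ℤ/2 ⊕ ℤ/2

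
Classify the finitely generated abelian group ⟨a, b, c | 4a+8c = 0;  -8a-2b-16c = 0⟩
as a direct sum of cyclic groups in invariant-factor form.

rank_ℚ(R)=2; free=3−2=1
SNF(R) diag = [2, 4] → torsion [2, 4]

Answer: M ≅ ℤ^1 ⊕ ℤ/2 ⊕ ℤ/4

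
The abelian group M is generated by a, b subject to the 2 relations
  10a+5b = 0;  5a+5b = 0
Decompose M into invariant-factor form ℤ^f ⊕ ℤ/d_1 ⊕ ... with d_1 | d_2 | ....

Answer: M ≅ ℤ/5 ⊕ ℤ/5

Derivation:
rank_ℚ(R)=2; free=2−2=0
SNF(R) diag = [5, 5] → torsion [5, 5]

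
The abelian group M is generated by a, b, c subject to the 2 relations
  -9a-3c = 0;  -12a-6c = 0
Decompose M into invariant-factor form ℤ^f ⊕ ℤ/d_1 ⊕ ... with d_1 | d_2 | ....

Answer: M ≅ ℤ^1 ⊕ ℤ/3 ⊕ ℤ/6

Derivation:
rank_ℚ(R)=2; free=3−2=1
SNF(R) diag = [3, 6] → torsion [3, 6]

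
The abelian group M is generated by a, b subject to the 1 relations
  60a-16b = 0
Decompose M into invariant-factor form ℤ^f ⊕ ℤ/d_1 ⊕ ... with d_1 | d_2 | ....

Answer: M ≅ ℤ^1 ⊕ ℤ/4

Derivation:
rank_ℚ(R)=1; free=2−1=1
SNF(R) diag = [4] → torsion [4]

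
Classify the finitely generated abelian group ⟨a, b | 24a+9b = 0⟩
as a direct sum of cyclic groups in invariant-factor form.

rank_ℚ(R)=1; free=2−1=1
SNF(R) diag = [3] → torsion [3]

Answer: M ≅ ℤ^1 ⊕ ℤ/3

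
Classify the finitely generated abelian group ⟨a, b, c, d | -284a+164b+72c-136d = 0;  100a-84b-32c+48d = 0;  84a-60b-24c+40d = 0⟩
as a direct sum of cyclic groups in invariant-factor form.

Answer: M ≅ ℤ^1 ⊕ ℤ/4 ⊕ ℤ/8 ⊕ ℤ/16

Derivation:
rank_ℚ(R)=3; free=4−3=1
SNF(R) diag = [4, 8, 16] → torsion [4, 8, 16]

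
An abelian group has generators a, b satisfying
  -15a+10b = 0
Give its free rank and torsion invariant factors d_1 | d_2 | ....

rank_ℚ(R)=1; free=2−1=1
SNF(R) diag = [5] → torsion [5]

Answer: M ≅ ℤ^1 ⊕ ℤ/5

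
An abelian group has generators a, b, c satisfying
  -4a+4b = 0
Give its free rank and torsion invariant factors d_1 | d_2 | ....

rank_ℚ(R)=1; free=3−1=2
SNF(R) diag = [4] → torsion [4]

Answer: M ≅ ℤ^2 ⊕ ℤ/4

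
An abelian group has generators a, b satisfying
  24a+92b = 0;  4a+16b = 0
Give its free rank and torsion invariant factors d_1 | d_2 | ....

Answer: M ≅ ℤ/4 ⊕ ℤ/4

Derivation:
rank_ℚ(R)=2; free=2−2=0
SNF(R) diag = [4, 4] → torsion [4, 4]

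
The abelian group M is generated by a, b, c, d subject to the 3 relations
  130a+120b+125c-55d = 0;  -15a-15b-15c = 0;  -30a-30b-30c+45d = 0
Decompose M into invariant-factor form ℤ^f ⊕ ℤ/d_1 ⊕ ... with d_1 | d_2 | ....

Answer: M ≅ ℤ^1 ⊕ ℤ/5 ⊕ ℤ/15 ⊕ ℤ/45

Derivation:
rank_ℚ(R)=3; free=4−3=1
SNF(R) diag = [5, 15, 45] → torsion [5, 15, 45]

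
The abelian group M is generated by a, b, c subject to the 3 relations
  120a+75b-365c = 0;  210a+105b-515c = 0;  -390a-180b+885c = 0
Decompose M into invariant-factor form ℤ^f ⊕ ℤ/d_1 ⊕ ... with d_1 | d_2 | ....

Answer: M ≅ ℤ/5 ⊕ ℤ/15 ⊕ ℤ/30

Derivation:
rank_ℚ(R)=3; free=3−3=0
SNF(R) diag = [5, 15, 30] → torsion [5, 15, 30]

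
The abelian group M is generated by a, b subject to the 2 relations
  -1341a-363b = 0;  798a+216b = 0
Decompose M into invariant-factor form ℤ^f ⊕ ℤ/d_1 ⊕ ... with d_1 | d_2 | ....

rank_ℚ(R)=2; free=2−2=0
SNF(R) diag = [3, 6] → torsion [3, 6]

Answer: M ≅ ℤ/3 ⊕ ℤ/6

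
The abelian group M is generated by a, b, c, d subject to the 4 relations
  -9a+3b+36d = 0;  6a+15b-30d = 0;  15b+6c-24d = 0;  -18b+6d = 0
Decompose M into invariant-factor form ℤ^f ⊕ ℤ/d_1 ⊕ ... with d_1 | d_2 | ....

Answer: M ≅ ℤ/3 ⊕ ℤ/3 ⊕ ℤ/6 ⊕ ℤ/6

Derivation:
rank_ℚ(R)=4; free=4−4=0
SNF(R) diag = [3, 3, 6, 6] → torsion [3, 3, 6, 6]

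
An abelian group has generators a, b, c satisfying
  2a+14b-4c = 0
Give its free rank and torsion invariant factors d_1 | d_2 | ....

Answer: M ≅ ℤ^2 ⊕ ℤ/2

Derivation:
rank_ℚ(R)=1; free=3−1=2
SNF(R) diag = [2] → torsion [2]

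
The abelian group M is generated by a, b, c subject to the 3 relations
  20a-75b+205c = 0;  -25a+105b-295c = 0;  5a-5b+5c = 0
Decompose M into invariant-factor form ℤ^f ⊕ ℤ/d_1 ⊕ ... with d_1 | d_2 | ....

Answer: M ≅ ℤ/5 ⊕ ℤ/5 ⊕ ℤ/10

Derivation:
rank_ℚ(R)=3; free=3−3=0
SNF(R) diag = [5, 5, 10] → torsion [5, 5, 10]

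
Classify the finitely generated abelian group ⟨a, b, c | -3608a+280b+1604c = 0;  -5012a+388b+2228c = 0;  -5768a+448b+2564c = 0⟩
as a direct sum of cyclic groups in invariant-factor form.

Answer: M ≅ ℤ/4 ⊕ ℤ/12 ⊕ ℤ/24

Derivation:
rank_ℚ(R)=3; free=3−3=0
SNF(R) diag = [4, 12, 24] → torsion [4, 12, 24]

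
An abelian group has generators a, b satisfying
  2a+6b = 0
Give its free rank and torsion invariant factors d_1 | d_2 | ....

Answer: M ≅ ℤ^1 ⊕ ℤ/2

Derivation:
rank_ℚ(R)=1; free=2−1=1
SNF(R) diag = [2] → torsion [2]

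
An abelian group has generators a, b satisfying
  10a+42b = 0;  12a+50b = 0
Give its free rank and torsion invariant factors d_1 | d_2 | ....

Answer: M ≅ ℤ/2 ⊕ ℤ/2

Derivation:
rank_ℚ(R)=2; free=2−2=0
SNF(R) diag = [2, 2] → torsion [2, 2]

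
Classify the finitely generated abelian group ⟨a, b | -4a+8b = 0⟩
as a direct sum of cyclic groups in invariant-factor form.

Answer: M ≅ ℤ^1 ⊕ ℤ/4

Derivation:
rank_ℚ(R)=1; free=2−1=1
SNF(R) diag = [4] → torsion [4]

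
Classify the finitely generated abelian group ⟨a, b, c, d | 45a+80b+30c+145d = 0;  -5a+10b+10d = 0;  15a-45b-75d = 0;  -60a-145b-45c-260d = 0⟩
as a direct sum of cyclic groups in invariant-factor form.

Answer: M ≅ ℤ/5 ⊕ ℤ/5 ⊕ ℤ/15 ⊕ ℤ/15

Derivation:
rank_ℚ(R)=4; free=4−4=0
SNF(R) diag = [5, 5, 15, 15] → torsion [5, 5, 15, 15]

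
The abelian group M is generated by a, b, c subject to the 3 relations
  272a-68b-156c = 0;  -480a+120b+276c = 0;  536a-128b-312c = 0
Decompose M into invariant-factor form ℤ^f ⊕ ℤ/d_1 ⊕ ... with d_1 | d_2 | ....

Answer: M ≅ ℤ/4 ⊕ ℤ/12 ⊕ ℤ/24

Derivation:
rank_ℚ(R)=3; free=3−3=0
SNF(R) diag = [4, 12, 24] → torsion [4, 12, 24]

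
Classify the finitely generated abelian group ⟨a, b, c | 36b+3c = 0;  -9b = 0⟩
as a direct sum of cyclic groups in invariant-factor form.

rank_ℚ(R)=2; free=3−2=1
SNF(R) diag = [3, 9] → torsion [3, 9]

Answer: M ≅ ℤ^1 ⊕ ℤ/3 ⊕ ℤ/9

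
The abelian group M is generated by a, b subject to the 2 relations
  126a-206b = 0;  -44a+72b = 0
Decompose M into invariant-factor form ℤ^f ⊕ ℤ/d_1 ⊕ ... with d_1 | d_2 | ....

rank_ℚ(R)=2; free=2−2=0
SNF(R) diag = [2, 4] → torsion [2, 4]

Answer: M ≅ ℤ/2 ⊕ ℤ/4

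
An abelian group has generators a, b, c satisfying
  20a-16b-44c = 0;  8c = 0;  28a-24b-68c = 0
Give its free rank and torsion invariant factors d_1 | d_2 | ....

Answer: M ≅ ℤ/4 ⊕ ℤ/8 ⊕ ℤ/8

Derivation:
rank_ℚ(R)=3; free=3−3=0
SNF(R) diag = [4, 8, 8] → torsion [4, 8, 8]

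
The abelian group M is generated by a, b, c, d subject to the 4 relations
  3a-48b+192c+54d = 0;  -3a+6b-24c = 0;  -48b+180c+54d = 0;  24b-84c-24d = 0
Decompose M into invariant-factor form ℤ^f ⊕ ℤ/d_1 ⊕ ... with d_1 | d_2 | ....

Answer: M ≅ ℤ/3 ⊕ ℤ/6 ⊕ ℤ/6 ⊕ ℤ/12

Derivation:
rank_ℚ(R)=4; free=4−4=0
SNF(R) diag = [3, 6, 6, 12] → torsion [3, 6, 6, 12]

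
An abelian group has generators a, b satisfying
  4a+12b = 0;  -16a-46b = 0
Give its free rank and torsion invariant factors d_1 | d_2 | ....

rank_ℚ(R)=2; free=2−2=0
SNF(R) diag = [2, 4] → torsion [2, 4]

Answer: M ≅ ℤ/2 ⊕ ℤ/4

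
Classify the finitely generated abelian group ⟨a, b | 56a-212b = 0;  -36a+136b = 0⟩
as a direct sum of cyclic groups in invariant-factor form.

rank_ℚ(R)=2; free=2−2=0
SNF(R) diag = [4, 4] → torsion [4, 4]

Answer: M ≅ ℤ/4 ⊕ ℤ/4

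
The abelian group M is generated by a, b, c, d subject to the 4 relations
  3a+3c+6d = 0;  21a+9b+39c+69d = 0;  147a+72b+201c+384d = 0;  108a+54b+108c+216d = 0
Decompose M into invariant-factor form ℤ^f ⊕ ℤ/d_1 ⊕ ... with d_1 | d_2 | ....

rank_ℚ(R)=4; free=4−4=0
SNF(R) diag = [3, 9, 18, 54] → torsion [3, 9, 18, 54]

Answer: M ≅ ℤ/3 ⊕ ℤ/9 ⊕ ℤ/18 ⊕ ℤ/54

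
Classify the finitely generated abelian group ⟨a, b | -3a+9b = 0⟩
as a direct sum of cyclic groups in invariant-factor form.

Answer: M ≅ ℤ^1 ⊕ ℤ/3

Derivation:
rank_ℚ(R)=1; free=2−1=1
SNF(R) diag = [3] → torsion [3]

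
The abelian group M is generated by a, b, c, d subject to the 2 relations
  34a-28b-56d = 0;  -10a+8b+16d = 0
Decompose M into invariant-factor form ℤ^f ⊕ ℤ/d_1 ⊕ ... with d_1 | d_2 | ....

rank_ℚ(R)=2; free=4−2=2
SNF(R) diag = [2, 4] → torsion [2, 4]

Answer: M ≅ ℤ^2 ⊕ ℤ/2 ⊕ ℤ/4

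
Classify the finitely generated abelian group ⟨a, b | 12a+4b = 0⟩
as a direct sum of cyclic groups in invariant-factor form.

Answer: M ≅ ℤ^1 ⊕ ℤ/4

Derivation:
rank_ℚ(R)=1; free=2−1=1
SNF(R) diag = [4] → torsion [4]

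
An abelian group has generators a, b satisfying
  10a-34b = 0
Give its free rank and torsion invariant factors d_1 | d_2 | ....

rank_ℚ(R)=1; free=2−1=1
SNF(R) diag = [2] → torsion [2]

Answer: M ≅ ℤ^1 ⊕ ℤ/2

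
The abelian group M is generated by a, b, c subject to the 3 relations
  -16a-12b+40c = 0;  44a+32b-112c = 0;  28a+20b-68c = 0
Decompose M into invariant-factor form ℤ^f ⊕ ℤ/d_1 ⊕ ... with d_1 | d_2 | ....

rank_ℚ(R)=3; free=3−3=0
SNF(R) diag = [4, 4, 4] → torsion [4, 4, 4]

Answer: M ≅ ℤ/4 ⊕ ℤ/4 ⊕ ℤ/4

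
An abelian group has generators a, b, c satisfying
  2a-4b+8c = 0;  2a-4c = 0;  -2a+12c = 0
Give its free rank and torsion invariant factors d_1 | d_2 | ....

rank_ℚ(R)=3; free=3−3=0
SNF(R) diag = [2, 4, 8] → torsion [2, 4, 8]

Answer: M ≅ ℤ/2 ⊕ ℤ/4 ⊕ ℤ/8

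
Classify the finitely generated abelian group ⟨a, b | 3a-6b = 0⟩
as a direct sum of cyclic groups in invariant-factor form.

Answer: M ≅ ℤ^1 ⊕ ℤ/3

Derivation:
rank_ℚ(R)=1; free=2−1=1
SNF(R) diag = [3] → torsion [3]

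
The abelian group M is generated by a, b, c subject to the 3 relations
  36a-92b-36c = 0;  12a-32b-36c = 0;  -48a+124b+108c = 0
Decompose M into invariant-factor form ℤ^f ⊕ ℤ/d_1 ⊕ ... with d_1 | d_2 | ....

Answer: M ≅ ℤ/4 ⊕ ℤ/12 ⊕ ℤ/36

Derivation:
rank_ℚ(R)=3; free=3−3=0
SNF(R) diag = [4, 12, 36] → torsion [4, 12, 36]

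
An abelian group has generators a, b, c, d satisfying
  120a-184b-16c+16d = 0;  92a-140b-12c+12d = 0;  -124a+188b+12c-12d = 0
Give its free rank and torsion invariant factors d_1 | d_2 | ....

Answer: M ≅ ℤ^1 ⊕ ℤ/4 ⊕ ℤ/8 ⊕ ℤ/16

Derivation:
rank_ℚ(R)=3; free=4−3=1
SNF(R) diag = [4, 8, 16] → torsion [4, 8, 16]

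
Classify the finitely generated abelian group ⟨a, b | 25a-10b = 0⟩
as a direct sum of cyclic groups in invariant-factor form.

rank_ℚ(R)=1; free=2−1=1
SNF(R) diag = [5] → torsion [5]

Answer: M ≅ ℤ^1 ⊕ ℤ/5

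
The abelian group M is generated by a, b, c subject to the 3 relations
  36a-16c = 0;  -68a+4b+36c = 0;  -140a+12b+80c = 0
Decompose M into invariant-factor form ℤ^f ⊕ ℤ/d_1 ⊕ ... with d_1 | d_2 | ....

Answer: M ≅ ℤ/4 ⊕ ℤ/4 ⊕ ℤ/4

Derivation:
rank_ℚ(R)=3; free=3−3=0
SNF(R) diag = [4, 4, 4] → torsion [4, 4, 4]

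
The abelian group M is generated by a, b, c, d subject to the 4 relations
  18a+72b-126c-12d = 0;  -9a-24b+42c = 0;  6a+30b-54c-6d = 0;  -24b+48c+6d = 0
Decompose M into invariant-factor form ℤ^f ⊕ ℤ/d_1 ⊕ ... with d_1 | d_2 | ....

rank_ℚ(R)=4; free=4−4=0
SNF(R) diag = [3, 6, 6, 6] → torsion [3, 6, 6, 6]

Answer: M ≅ ℤ/3 ⊕ ℤ/6 ⊕ ℤ/6 ⊕ ℤ/6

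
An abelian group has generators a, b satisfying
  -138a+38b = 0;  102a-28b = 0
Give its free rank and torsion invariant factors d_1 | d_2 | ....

Answer: M ≅ ℤ/2 ⊕ ℤ/6

Derivation:
rank_ℚ(R)=2; free=2−2=0
SNF(R) diag = [2, 6] → torsion [2, 6]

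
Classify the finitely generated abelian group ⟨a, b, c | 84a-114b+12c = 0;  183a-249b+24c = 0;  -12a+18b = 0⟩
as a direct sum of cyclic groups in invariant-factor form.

Answer: M ≅ ℤ/3 ⊕ ℤ/6 ⊕ ℤ/12

Derivation:
rank_ℚ(R)=3; free=3−3=0
SNF(R) diag = [3, 6, 12] → torsion [3, 6, 12]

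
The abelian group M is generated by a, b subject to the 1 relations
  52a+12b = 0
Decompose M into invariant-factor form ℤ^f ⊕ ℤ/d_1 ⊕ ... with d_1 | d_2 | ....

rank_ℚ(R)=1; free=2−1=1
SNF(R) diag = [4] → torsion [4]

Answer: M ≅ ℤ^1 ⊕ ℤ/4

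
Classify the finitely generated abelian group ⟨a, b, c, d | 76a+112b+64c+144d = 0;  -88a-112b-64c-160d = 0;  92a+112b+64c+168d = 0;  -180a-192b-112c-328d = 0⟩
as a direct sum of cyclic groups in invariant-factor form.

rank_ℚ(R)=4; free=4−4=0
SNF(R) diag = [4, 8, 16, 16] → torsion [4, 8, 16, 16]

Answer: M ≅ ℤ/4 ⊕ ℤ/8 ⊕ ℤ/16 ⊕ ℤ/16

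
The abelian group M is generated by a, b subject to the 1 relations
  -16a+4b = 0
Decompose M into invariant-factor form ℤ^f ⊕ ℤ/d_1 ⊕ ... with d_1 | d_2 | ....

rank_ℚ(R)=1; free=2−1=1
SNF(R) diag = [4] → torsion [4]

Answer: M ≅ ℤ^1 ⊕ ℤ/4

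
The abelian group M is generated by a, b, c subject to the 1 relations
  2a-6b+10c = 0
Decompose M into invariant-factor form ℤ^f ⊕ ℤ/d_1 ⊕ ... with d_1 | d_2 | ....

rank_ℚ(R)=1; free=3−1=2
SNF(R) diag = [2] → torsion [2]

Answer: M ≅ ℤ^2 ⊕ ℤ/2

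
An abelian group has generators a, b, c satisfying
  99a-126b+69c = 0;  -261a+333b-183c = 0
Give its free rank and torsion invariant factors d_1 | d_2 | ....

Answer: M ≅ ℤ^1 ⊕ ℤ/3 ⊕ ℤ/9

Derivation:
rank_ℚ(R)=2; free=3−2=1
SNF(R) diag = [3, 9] → torsion [3, 9]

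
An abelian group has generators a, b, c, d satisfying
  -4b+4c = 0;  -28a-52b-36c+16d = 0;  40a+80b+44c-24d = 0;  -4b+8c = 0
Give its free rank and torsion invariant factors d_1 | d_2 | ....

rank_ℚ(R)=4; free=4−4=0
SNF(R) diag = [4, 4, 4, 8] → torsion [4, 4, 4, 8]

Answer: M ≅ ℤ/4 ⊕ ℤ/4 ⊕ ℤ/4 ⊕ ℤ/8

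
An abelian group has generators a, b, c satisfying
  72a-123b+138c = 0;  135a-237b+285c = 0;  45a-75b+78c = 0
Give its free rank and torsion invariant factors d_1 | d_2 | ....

Answer: M ≅ ℤ/3 ⊕ ℤ/9 ⊕ ℤ/9

Derivation:
rank_ℚ(R)=3; free=3−3=0
SNF(R) diag = [3, 9, 9] → torsion [3, 9, 9]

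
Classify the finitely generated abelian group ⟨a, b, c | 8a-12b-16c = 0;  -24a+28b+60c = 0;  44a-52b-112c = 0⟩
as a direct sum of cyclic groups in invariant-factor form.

rank_ℚ(R)=3; free=3−3=0
SNF(R) diag = [4, 4, 12] → torsion [4, 4, 12]

Answer: M ≅ ℤ/4 ⊕ ℤ/4 ⊕ ℤ/12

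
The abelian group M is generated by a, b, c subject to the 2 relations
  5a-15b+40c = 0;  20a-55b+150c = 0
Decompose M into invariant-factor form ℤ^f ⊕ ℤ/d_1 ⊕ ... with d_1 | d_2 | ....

rank_ℚ(R)=2; free=3−2=1
SNF(R) diag = [5, 5] → torsion [5, 5]

Answer: M ≅ ℤ^1 ⊕ ℤ/5 ⊕ ℤ/5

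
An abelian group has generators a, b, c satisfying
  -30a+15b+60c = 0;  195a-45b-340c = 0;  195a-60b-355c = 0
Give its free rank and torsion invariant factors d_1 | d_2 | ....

rank_ℚ(R)=3; free=3−3=0
SNF(R) diag = [5, 15, 15] → torsion [5, 15, 15]

Answer: M ≅ ℤ/5 ⊕ ℤ/15 ⊕ ℤ/15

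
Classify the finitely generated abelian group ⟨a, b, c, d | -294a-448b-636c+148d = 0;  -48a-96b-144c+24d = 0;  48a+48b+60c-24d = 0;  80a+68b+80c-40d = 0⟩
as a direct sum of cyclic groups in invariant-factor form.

Answer: M ≅ ℤ/2 ⊕ ℤ/4 ⊕ ℤ/12 ⊕ ℤ/24

Derivation:
rank_ℚ(R)=4; free=4−4=0
SNF(R) diag = [2, 4, 12, 24] → torsion [2, 4, 12, 24]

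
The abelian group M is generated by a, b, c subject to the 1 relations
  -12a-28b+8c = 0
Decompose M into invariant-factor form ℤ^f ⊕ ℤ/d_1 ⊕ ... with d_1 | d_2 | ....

Answer: M ≅ ℤ^2 ⊕ ℤ/4

Derivation:
rank_ℚ(R)=1; free=3−1=2
SNF(R) diag = [4] → torsion [4]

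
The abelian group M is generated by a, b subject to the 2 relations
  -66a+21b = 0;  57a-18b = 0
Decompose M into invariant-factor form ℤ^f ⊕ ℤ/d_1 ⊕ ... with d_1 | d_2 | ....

Answer: M ≅ ℤ/3 ⊕ ℤ/3

Derivation:
rank_ℚ(R)=2; free=2−2=0
SNF(R) diag = [3, 3] → torsion [3, 3]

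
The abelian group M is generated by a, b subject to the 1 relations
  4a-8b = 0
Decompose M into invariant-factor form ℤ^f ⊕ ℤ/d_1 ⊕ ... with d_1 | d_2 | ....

rank_ℚ(R)=1; free=2−1=1
SNF(R) diag = [4] → torsion [4]

Answer: M ≅ ℤ^1 ⊕ ℤ/4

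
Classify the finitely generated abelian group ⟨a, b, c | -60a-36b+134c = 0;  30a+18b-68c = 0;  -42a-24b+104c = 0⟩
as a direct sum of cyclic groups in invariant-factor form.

Answer: M ≅ ℤ/2 ⊕ ℤ/6 ⊕ ℤ/6

Derivation:
rank_ℚ(R)=3; free=3−3=0
SNF(R) diag = [2, 6, 6] → torsion [2, 6, 6]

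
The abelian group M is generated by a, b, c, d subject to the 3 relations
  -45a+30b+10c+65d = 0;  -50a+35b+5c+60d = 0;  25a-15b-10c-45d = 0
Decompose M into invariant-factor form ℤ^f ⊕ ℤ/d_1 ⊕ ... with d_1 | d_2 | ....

rank_ℚ(R)=3; free=4−3=1
SNF(R) diag = [5, 5, 5] → torsion [5, 5, 5]

Answer: M ≅ ℤ^1 ⊕ ℤ/5 ⊕ ℤ/5 ⊕ ℤ/5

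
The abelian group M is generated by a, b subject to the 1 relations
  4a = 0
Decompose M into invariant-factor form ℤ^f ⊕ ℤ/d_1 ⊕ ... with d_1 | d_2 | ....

Answer: M ≅ ℤ^1 ⊕ ℤ/4

Derivation:
rank_ℚ(R)=1; free=2−1=1
SNF(R) diag = [4] → torsion [4]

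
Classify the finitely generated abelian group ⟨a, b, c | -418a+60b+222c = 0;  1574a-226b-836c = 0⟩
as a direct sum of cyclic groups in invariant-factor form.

Answer: M ≅ ℤ^1 ⊕ ℤ/2 ⊕ ℤ/2

Derivation:
rank_ℚ(R)=2; free=3−2=1
SNF(R) diag = [2, 2] → torsion [2, 2]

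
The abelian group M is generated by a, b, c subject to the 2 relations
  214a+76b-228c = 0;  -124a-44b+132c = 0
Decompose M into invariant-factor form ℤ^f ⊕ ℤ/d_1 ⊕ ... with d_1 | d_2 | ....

rank_ℚ(R)=2; free=3−2=1
SNF(R) diag = [2, 4] → torsion [2, 4]

Answer: M ≅ ℤ^1 ⊕ ℤ/2 ⊕ ℤ/4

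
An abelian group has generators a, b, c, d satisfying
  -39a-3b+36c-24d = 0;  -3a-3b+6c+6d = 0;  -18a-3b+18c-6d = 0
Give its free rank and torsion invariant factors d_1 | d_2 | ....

rank_ℚ(R)=3; free=4−3=1
SNF(R) diag = [3, 3, 6] → torsion [3, 3, 6]

Answer: M ≅ ℤ^1 ⊕ ℤ/3 ⊕ ℤ/3 ⊕ ℤ/6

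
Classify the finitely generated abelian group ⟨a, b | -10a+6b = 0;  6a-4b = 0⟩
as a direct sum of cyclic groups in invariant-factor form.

Answer: M ≅ ℤ/2 ⊕ ℤ/2

Derivation:
rank_ℚ(R)=2; free=2−2=0
SNF(R) diag = [2, 2] → torsion [2, 2]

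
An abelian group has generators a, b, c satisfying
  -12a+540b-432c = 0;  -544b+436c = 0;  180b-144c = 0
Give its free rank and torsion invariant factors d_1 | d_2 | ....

Answer: M ≅ ℤ/4 ⊕ ℤ/12 ⊕ ℤ/36

Derivation:
rank_ℚ(R)=3; free=3−3=0
SNF(R) diag = [4, 12, 36] → torsion [4, 12, 36]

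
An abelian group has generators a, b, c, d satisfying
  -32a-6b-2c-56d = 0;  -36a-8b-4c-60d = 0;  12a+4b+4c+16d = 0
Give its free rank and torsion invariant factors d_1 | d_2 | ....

rank_ℚ(R)=3; free=4−3=1
SNF(R) diag = [2, 4, 4] → torsion [2, 4, 4]

Answer: M ≅ ℤ^1 ⊕ ℤ/2 ⊕ ℤ/4 ⊕ ℤ/4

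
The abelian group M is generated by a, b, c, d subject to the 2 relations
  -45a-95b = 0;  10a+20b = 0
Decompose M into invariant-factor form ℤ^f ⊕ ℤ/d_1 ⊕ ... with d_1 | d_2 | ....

Answer: M ≅ ℤ^2 ⊕ ℤ/5 ⊕ ℤ/10

Derivation:
rank_ℚ(R)=2; free=4−2=2
SNF(R) diag = [5, 10] → torsion [5, 10]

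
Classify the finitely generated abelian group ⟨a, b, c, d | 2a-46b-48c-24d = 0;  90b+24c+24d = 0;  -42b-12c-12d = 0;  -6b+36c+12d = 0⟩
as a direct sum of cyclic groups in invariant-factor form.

Answer: M ≅ ℤ/2 ⊕ ℤ/6 ⊕ ℤ/12 ⊕ ℤ/24

Derivation:
rank_ℚ(R)=4; free=4−4=0
SNF(R) diag = [2, 6, 12, 24] → torsion [2, 6, 12, 24]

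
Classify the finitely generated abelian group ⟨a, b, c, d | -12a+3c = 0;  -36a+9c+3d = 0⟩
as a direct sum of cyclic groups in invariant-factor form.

rank_ℚ(R)=2; free=4−2=2
SNF(R) diag = [3, 3] → torsion [3, 3]

Answer: M ≅ ℤ^2 ⊕ ℤ/3 ⊕ ℤ/3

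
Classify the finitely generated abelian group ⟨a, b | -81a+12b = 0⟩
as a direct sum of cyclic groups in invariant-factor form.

Answer: M ≅ ℤ^1 ⊕ ℤ/3

Derivation:
rank_ℚ(R)=1; free=2−1=1
SNF(R) diag = [3] → torsion [3]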